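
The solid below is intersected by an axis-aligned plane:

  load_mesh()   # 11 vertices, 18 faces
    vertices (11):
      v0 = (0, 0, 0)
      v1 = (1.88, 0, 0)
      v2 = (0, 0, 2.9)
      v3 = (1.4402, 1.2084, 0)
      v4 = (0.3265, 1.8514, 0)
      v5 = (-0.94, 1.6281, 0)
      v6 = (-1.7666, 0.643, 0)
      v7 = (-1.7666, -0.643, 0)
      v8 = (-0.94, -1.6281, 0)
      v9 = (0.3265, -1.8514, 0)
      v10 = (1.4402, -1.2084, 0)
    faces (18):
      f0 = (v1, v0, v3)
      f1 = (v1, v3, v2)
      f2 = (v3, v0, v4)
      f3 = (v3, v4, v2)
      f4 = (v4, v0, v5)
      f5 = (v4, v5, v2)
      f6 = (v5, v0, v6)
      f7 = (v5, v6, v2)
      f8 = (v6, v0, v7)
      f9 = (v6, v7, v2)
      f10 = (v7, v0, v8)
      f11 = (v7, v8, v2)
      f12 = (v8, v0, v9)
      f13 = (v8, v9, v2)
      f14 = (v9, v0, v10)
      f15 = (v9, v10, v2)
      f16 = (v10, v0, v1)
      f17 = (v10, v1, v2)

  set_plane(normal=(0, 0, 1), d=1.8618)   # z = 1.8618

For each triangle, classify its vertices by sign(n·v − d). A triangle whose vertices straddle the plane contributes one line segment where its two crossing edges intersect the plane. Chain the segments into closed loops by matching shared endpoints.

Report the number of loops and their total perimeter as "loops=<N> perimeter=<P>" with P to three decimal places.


Straddling triangles (9 of 18):
  (v1,v3,v2) [--+] → (0.515592, 0.432607, 1.8618)–(0.67304, 0, 1.8618)  len=0.4604
  (v3,v4,v2) [--+] → (0.116887, 0.662801, 1.8618)–(0.515592, 0.432607, 1.8618)  len=0.4604
  (v4,v5,v2) [--+] → (-0.33652, 0.58286, 1.8618)–(0.116887, 0.662801, 1.8618)  len=0.4604
  (v5,v6,v2) [--+] → (-0.632443, 0.230194, 1.8618)–(-0.33652, 0.58286, 1.8618)  len=0.4604
  (v6,v7,v2) [--+] → (-0.632443, -0.230194, 1.8618)–(-0.632443, 0.230194, 1.8618)  len=0.4604
  (v7,v8,v2) [--+] → (-0.33652, -0.58286, 1.8618)–(-0.632443, -0.230194, 1.8618)  len=0.4604
  (v8,v9,v2) [--+] → (0.116887, -0.662801, 1.8618)–(-0.33652, -0.58286, 1.8618)  len=0.4604
  (v9,v10,v2) [--+] → (0.515592, -0.432607, 1.8618)–(0.116887, -0.662801, 1.8618)  len=0.4604
  (v10,v1,v2) [--+] → (0.67304, 0, 1.8618)–(0.515592, -0.432607, 1.8618)  len=0.4604

Chained into 1 loop(s):
  loop 1: 9 segments, perimeter = 4.1434
Total perimeter = 4.143

loops=1 perimeter=4.143


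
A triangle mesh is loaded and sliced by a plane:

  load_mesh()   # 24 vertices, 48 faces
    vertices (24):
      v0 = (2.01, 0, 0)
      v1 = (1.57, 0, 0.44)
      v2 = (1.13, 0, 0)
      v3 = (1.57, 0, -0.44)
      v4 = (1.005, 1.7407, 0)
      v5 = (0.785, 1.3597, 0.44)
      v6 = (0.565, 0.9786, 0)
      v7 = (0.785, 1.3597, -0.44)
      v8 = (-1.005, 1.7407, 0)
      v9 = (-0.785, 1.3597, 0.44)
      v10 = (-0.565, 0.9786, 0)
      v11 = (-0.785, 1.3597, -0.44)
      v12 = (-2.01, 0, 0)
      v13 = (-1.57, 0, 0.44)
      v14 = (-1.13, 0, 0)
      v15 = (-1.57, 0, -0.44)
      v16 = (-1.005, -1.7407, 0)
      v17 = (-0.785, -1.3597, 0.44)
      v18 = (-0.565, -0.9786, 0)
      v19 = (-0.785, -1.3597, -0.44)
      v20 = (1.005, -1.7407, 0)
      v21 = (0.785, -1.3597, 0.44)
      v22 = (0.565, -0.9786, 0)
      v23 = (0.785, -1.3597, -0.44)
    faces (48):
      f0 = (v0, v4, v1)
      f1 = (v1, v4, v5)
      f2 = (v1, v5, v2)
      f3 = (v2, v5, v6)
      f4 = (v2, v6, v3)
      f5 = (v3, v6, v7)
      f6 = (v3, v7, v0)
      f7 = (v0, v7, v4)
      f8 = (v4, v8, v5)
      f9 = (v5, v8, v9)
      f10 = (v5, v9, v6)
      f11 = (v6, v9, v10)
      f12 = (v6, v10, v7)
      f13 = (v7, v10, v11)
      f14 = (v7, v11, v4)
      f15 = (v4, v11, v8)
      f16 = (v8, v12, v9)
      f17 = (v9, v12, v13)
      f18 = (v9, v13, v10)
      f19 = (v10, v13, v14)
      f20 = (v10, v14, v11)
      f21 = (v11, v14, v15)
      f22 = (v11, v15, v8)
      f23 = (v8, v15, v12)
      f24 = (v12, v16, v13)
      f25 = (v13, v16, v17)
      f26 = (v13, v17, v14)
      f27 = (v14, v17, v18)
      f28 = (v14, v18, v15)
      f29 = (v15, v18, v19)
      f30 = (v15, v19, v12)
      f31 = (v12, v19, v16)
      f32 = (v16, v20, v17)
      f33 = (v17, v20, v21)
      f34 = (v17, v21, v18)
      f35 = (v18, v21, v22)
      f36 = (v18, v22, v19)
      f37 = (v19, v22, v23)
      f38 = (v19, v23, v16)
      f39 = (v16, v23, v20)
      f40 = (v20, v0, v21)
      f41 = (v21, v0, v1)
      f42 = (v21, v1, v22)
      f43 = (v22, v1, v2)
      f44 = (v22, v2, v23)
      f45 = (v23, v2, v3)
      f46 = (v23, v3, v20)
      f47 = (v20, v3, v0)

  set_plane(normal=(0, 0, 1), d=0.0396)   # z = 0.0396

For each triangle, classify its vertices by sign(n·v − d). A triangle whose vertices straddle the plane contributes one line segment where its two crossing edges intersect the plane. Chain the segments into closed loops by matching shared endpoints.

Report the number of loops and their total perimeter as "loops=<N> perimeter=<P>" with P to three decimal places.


loops=2 perimeter=18.840

Straddling triangles (24 of 48):
  (v0,v4,v1) [--+] → (1.05585, 1.58404, 0.0396)–(1.9704, 0, 0.0396)  len=1.8291
  (v1,v4,v5) [+-+] → (1.05585, 1.58404, 0.0396)–(0.9852, 1.70641, 0.0396)  len=0.1413
  (v1,v5,v2) [++-] → (1.09895, 0.122373, 0.0396)–(1.1696, 0, 0.0396)  len=0.1413
  (v2,v5,v6) [-+-] → (1.09895, 0.122373, 0.0396)–(0.5848, 1.0129, 0.0396)  len=1.0283
  (v4,v8,v5) [--+] → (-0.8439, 1.70641, 0.0396)–(0.9852, 1.70641, 0.0396)  len=1.8291
  (v5,v8,v9) [+-+] → (-0.8439, 1.70641, 0.0396)–(-0.9852, 1.70641, 0.0396)  len=0.1413
  (v5,v9,v6) [++-] → (0.4435, 1.0129, 0.0396)–(0.5848, 1.0129, 0.0396)  len=0.1413
  (v6,v9,v10) [-+-] → (0.4435, 1.0129, 0.0396)–(-0.5848, 1.0129, 0.0396)  len=1.0283
  (v8,v12,v9) [--+] → (-1.89975, 0.122373, 0.0396)–(-0.9852, 1.70641, 0.0396)  len=1.8291
  (v9,v12,v13) [+-+] → (-1.89975, 0.122373, 0.0396)–(-1.9704, 0, 0.0396)  len=0.1413
  (v9,v13,v10) [++-] → (-0.65545, 0.890526, 0.0396)–(-0.5848, 1.0129, 0.0396)  len=0.1413
  (v10,v13,v14) [-+-] → (-0.65545, 0.890526, 0.0396)–(-1.1696, 0, 0.0396)  len=1.0283
  (v12,v16,v13) [--+] → (-1.05585, -1.58404, 0.0396)–(-1.9704, 0, 0.0396)  len=1.8291
  (v13,v16,v17) [+-+] → (-1.05585, -1.58404, 0.0396)–(-0.9852, -1.70641, 0.0396)  len=0.1413
  (v13,v17,v14) [++-] → (-1.09895, -0.122373, 0.0396)–(-1.1696, 0, 0.0396)  len=0.1413
  (v14,v17,v18) [-+-] → (-1.09895, -0.122373, 0.0396)–(-0.5848, -1.0129, 0.0396)  len=1.0283
  (v16,v20,v17) [--+] → (0.8439, -1.70641, 0.0396)–(-0.9852, -1.70641, 0.0396)  len=1.8291
  (v17,v20,v21) [+-+] → (0.8439, -1.70641, 0.0396)–(0.9852, -1.70641, 0.0396)  len=0.1413
  (v17,v21,v18) [++-] → (-0.4435, -1.0129, 0.0396)–(-0.5848, -1.0129, 0.0396)  len=0.1413
  (v18,v21,v22) [-+-] → (-0.4435, -1.0129, 0.0396)–(0.5848, -1.0129, 0.0396)  len=1.0283
  (v20,v0,v21) [--+] → (1.89975, -0.122373, 0.0396)–(0.9852, -1.70641, 0.0396)  len=1.8291
  (v21,v0,v1) [+-+] → (1.89975, -0.122373, 0.0396)–(1.9704, 0, 0.0396)  len=0.1413
  (v21,v1,v22) [++-] → (0.65545, -0.890526, 0.0396)–(0.5848, -1.0129, 0.0396)  len=0.1413
  (v22,v1,v2) [-+-] → (0.65545, -0.890526, 0.0396)–(1.1696, 0, 0.0396)  len=1.0283

Chained into 2 loop(s):
  loop 1: 12 segments, perimeter = 11.8224
  loop 2: 12 segments, perimeter = 7.0176
Total perimeter = 18.840


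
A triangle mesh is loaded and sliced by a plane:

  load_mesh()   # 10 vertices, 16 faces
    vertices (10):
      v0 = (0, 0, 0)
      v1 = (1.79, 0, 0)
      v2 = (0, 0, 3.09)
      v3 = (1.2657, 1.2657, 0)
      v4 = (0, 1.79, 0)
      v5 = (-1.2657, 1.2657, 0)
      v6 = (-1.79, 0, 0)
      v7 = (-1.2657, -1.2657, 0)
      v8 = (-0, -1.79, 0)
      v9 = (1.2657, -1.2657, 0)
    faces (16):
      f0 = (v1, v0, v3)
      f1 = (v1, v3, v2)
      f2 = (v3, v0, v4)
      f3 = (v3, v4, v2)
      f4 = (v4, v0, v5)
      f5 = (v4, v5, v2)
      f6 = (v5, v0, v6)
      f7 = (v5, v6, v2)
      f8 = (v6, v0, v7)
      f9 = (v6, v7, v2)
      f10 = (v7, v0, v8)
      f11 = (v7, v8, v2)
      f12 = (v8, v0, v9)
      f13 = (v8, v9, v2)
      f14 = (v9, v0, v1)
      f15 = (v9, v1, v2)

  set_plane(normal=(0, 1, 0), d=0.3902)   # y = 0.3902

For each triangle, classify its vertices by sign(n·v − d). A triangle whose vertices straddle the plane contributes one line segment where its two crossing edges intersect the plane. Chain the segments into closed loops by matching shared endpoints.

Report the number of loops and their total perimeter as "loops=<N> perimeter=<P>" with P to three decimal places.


Straddling triangles (8 of 16):
  (v1,v0,v3) [--+] → (0.3902, 0.3902, 0)–(1.62836, 0.3902, 0)  len=1.2382
  (v1,v3,v2) [-+-] → (1.62836, 0.3902, 0)–(0.3902, 0.3902, 2.13739)  len=2.4701
  (v3,v0,v4) [+-+] → (0.3902, 0.3902, 0)–(0, 0.3902, 0)  len=0.3902
  (v3,v4,v2) [++-] → (0, 0.3902, 2.41641)–(0.3902, 0.3902, 2.13739)  len=0.4797
  (v4,v0,v5) [+-+] → (0, 0.3902, 0)–(-0.3902, 0.3902, 0)  len=0.3902
  (v4,v5,v2) [++-] → (-0.3902, 0.3902, 2.13739)–(0, 0.3902, 2.41641)  len=0.4797
  (v5,v0,v6) [+--] → (-0.3902, 0.3902, 0)–(-1.62836, 0.3902, 0)  len=1.2382
  (v5,v6,v2) [+--] → (-1.62836, 0.3902, 0)–(-0.3902, 0.3902, 2.13739)  len=2.4701

Chained into 1 loop(s):
  loop 1: 8 segments, perimeter = 9.1564
Total perimeter = 9.156

loops=1 perimeter=9.156


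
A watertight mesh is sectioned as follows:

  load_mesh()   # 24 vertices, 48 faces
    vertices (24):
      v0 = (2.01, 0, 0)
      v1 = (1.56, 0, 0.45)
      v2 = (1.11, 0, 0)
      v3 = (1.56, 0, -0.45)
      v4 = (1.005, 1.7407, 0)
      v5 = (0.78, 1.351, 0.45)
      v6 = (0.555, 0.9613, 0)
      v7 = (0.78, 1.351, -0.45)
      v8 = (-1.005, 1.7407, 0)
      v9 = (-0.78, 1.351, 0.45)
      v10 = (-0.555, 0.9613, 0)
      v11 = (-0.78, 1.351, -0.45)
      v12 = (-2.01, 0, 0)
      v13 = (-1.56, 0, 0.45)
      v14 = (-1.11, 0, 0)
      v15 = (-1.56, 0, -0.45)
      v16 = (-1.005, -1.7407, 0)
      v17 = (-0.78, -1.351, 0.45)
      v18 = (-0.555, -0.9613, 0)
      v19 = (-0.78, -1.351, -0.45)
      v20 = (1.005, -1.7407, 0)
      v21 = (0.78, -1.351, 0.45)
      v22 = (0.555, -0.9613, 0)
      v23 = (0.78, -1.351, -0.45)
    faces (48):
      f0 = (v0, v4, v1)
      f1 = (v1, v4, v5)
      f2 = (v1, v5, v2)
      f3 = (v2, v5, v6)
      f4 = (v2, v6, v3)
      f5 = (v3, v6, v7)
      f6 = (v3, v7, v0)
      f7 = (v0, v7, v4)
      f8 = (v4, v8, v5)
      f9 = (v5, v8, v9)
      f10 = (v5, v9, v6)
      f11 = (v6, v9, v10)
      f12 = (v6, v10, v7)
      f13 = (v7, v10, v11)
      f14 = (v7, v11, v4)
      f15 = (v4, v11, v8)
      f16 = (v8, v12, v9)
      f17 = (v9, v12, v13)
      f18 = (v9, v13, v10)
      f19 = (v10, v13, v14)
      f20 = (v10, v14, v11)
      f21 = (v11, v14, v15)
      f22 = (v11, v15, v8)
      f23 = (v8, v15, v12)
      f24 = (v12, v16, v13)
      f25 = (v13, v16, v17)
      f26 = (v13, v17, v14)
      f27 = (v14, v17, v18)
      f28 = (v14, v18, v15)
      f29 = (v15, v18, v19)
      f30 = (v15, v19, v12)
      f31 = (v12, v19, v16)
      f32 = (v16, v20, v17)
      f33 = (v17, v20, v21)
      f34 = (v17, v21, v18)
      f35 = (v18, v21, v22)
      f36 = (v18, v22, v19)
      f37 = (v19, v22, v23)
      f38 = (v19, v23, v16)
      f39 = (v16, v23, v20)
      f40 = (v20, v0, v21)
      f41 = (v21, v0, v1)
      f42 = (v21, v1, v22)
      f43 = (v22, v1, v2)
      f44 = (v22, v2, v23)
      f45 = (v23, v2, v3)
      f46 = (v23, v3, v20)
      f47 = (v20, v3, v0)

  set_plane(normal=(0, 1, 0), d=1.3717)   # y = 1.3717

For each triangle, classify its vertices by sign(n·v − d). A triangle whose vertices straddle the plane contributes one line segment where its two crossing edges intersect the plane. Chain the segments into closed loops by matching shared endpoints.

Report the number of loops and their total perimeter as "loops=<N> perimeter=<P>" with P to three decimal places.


Straddling triangles (10 of 48):
  (v0,v4,v1) [-+-] → (1.21804, 1.3717, 0)–(1.12265, 1.3717, 0.0953927)  len=0.1349
  (v1,v4,v5) [-+-] → (1.12265, 1.3717, 0.0953927)–(0.791952, 1.3717, 0.426097)  len=0.4677
  (v0,v7,v4) [--+] → (0.791952, 1.3717, -0.426097)–(1.21804, 1.3717, 0)  len=0.6026
  (v4,v8,v5) [++-] → (0.685185, 1.3717, 0.426097)–(0.791952, 1.3717, 0.426097)  len=0.1068
  (v5,v8,v9) [-+-] → (0.685185, 1.3717, 0.426097)–(-0.791952, 1.3717, 0.426097)  len=1.4771
  (v7,v11,v4) [--+] → (-0.685185, 1.3717, -0.426097)–(0.791952, 1.3717, -0.426097)  len=1.4771
  (v4,v11,v8) [+-+] → (-0.685185, 1.3717, -0.426097)–(-0.791952, 1.3717, -0.426097)  len=0.1068
  (v8,v12,v9) [+--] → (-1.21804, 1.3717, 0)–(-0.791952, 1.3717, 0.426097)  len=0.6026
  (v11,v15,v8) [--+] → (-1.12265, 1.3717, -0.0953927)–(-0.791952, 1.3717, -0.426097)  len=0.4677
  (v8,v15,v12) [+--] → (-1.12265, 1.3717, -0.0953927)–(-1.21804, 1.3717, 0)  len=0.1349

Chained into 1 loop(s):
  loop 1: 10 segments, perimeter = 5.5782
Total perimeter = 5.578

loops=1 perimeter=5.578


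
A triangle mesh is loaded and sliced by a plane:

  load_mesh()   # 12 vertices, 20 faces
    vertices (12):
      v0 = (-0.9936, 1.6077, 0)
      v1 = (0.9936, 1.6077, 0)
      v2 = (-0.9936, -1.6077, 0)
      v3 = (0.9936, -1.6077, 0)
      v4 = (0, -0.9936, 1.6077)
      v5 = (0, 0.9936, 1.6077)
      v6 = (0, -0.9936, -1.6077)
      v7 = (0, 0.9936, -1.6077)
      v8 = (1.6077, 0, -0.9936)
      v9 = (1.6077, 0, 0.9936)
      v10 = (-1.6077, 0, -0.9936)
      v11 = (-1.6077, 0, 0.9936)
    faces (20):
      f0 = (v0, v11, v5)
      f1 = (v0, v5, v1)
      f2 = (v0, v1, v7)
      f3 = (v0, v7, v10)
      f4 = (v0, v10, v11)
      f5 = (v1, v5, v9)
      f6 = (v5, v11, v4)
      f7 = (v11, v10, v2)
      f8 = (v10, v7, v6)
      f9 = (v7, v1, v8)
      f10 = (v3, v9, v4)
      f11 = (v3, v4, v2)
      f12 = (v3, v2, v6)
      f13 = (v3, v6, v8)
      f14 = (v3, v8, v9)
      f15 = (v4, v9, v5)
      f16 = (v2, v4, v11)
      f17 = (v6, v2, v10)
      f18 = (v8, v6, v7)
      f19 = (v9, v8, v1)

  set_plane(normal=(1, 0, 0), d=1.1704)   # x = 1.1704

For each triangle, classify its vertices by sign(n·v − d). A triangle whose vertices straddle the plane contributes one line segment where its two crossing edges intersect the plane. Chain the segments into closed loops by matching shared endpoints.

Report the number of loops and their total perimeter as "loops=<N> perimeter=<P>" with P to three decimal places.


loops=1 perimeter=7.173

Straddling triangles (8 of 20):
  (v1,v5,v9) [--+] → (1.1704, 0.270263, 1.16064)–(1.1704, 1.14484, 0.286058)  len=1.2368
  (v7,v1,v8) [--+] → (1.1704, 1.14484, -0.286058)–(1.1704, 0.270263, -1.16064)  len=1.2368
  (v3,v9,v4) [-+-] → (1.1704, -1.14484, 0.286058)–(1.1704, -0.270263, 1.16064)  len=1.2368
  (v3,v6,v8) [--+] → (1.1704, -0.270263, -1.16064)–(1.1704, -1.14484, -0.286058)  len=1.2368
  (v3,v8,v9) [-++] → (1.1704, -1.14484, -0.286058)–(1.1704, -1.14484, 0.286058)  len=0.5721
  (v4,v9,v5) [-+-] → (1.1704, -0.270263, 1.16064)–(1.1704, 0.270263, 1.16064)  len=0.5405
  (v8,v6,v7) [+--] → (1.1704, -0.270263, -1.16064)–(1.1704, 0.270263, -1.16064)  len=0.5405
  (v9,v8,v1) [++-] → (1.1704, 1.14484, -0.286058)–(1.1704, 1.14484, 0.286058)  len=0.5721

Chained into 1 loop(s):
  loop 1: 8 segments, perimeter = 7.1726
Total perimeter = 7.173


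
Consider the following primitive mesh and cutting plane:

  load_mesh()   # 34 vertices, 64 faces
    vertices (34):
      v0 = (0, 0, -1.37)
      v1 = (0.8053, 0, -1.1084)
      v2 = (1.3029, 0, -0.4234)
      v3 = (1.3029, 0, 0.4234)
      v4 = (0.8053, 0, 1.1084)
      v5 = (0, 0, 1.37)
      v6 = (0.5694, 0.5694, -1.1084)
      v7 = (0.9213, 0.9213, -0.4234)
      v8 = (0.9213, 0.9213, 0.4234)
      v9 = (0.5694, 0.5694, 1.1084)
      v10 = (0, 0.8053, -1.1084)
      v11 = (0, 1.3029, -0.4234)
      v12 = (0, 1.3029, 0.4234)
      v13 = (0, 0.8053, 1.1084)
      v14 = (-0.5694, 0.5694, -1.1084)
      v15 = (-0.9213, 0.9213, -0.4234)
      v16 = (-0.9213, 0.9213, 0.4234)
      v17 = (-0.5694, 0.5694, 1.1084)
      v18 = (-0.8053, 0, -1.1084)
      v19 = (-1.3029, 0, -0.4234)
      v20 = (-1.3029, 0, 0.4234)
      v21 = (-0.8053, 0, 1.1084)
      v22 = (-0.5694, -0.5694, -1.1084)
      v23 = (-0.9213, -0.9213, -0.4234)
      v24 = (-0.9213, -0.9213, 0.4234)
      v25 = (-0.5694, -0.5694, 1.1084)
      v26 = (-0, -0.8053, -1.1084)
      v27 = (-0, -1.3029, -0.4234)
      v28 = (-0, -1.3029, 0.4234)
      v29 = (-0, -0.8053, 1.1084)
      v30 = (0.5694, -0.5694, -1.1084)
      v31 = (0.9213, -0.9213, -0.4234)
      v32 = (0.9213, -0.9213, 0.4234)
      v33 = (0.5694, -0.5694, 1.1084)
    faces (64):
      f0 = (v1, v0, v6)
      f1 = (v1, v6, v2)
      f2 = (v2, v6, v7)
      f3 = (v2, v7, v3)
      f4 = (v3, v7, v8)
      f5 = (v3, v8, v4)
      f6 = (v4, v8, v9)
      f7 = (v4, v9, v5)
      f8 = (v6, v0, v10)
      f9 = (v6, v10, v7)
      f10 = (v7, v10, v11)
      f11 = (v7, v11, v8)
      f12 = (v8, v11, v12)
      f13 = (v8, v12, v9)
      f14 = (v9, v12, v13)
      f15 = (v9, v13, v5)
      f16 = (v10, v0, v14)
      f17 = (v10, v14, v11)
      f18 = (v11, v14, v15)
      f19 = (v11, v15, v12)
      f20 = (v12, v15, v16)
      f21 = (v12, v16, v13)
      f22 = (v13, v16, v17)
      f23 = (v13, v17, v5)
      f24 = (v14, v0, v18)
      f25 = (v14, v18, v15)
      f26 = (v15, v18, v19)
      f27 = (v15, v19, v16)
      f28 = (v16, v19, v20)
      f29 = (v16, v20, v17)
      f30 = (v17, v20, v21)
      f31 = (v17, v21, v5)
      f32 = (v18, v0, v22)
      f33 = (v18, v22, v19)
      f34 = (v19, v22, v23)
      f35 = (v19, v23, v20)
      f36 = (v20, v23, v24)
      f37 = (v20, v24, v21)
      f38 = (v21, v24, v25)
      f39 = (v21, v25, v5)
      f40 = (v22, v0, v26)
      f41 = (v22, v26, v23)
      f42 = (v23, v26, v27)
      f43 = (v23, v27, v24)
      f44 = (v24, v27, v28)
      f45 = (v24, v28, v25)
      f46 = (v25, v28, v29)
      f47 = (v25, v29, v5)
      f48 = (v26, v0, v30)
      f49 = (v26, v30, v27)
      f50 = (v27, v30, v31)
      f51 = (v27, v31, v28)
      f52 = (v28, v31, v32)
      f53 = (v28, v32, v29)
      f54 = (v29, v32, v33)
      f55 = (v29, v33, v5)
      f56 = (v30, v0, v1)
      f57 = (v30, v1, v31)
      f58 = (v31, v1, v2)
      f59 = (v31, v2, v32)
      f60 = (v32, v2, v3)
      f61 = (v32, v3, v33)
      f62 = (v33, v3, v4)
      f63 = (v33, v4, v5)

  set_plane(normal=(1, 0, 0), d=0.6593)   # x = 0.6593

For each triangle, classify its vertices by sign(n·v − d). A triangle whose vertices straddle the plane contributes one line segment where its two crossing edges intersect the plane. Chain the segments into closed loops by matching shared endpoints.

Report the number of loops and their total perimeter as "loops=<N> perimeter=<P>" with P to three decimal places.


loops=1 perimeter=7.051

Straddling triangles (20 of 64):
  (v1,v0,v6) [+--] → (0.6593, 0, -1.15583)–(0.6593, 0.352405, -1.1084)  len=0.3556
  (v1,v6,v2) [+-+] → (0.6593, 0.352405, -1.1084)–(0.6593, 0.499613, -1.02444)  len=0.1695
  (v2,v6,v7) [+-+] → (0.6593, 0.499613, -1.02444)–(0.6593, 0.6593, -0.933403)  len=0.1838
  (v4,v8,v9) [++-] → (0.6593, 0.6593, 0.933403)–(0.6593, 0.352405, 1.1084)  len=0.3533
  (v4,v9,v5) [+--] → (0.6593, 0.352405, 1.1084)–(0.6593, 0, 1.15583)  len=0.3556
  (v6,v10,v7) [--+] → (0.6593, 0.888312, -0.618201)–(0.6593, 0.6593, -0.933403)  len=0.3896
  (v7,v10,v11) [+--] → (0.6593, 0.888312, -0.618201)–(0.6593, 1.02982, -0.4234)  len=0.2408
  (v7,v11,v8) [+-+] → (0.6593, 1.02982, -0.4234)–(0.6593, 1.02982, 0.182586)  len=0.6060
  (v8,v11,v12) [+--] → (0.6593, 1.02982, 0.182586)–(0.6593, 1.02982, 0.4234)  len=0.2408
  (v8,v12,v9) [+--] → (0.6593, 1.02982, 0.4234)–(0.6593, 0.6593, 0.933403)  len=0.6304
  (v27,v30,v31) [--+] → (0.6593, -0.6593, -0.933403)–(0.6593, -1.02982, -0.4234)  len=0.6304
  (v27,v31,v28) [-+-] → (0.6593, -1.02982, -0.4234)–(0.6593, -1.02982, -0.182586)  len=0.2408
  (v28,v31,v32) [-++] → (0.6593, -1.02982, -0.182586)–(0.6593, -1.02982, 0.4234)  len=0.6060
  (v28,v32,v29) [-+-] → (0.6593, -1.02982, 0.4234)–(0.6593, -0.888312, 0.618201)  len=0.2408
  (v29,v32,v33) [-+-] → (0.6593, -0.888312, 0.618201)–(0.6593, -0.6593, 0.933403)  len=0.3896
  (v30,v0,v1) [--+] → (0.6593, 0, -1.15583)–(0.6593, -0.352405, -1.1084)  len=0.3556
  (v30,v1,v31) [-++] → (0.6593, -0.352405, -1.1084)–(0.6593, -0.6593, -0.933403)  len=0.3533
  (v32,v3,v33) [++-] → (0.6593, -0.499613, 1.02444)–(0.6593, -0.6593, 0.933403)  len=0.1838
  (v33,v3,v4) [-++] → (0.6593, -0.499613, 1.02444)–(0.6593, -0.352405, 1.1084)  len=0.1695
  (v33,v4,v5) [-+-] → (0.6593, -0.352405, 1.1084)–(0.6593, 0, 1.15583)  len=0.3556

Chained into 1 loop(s):
  loop 1: 20 segments, perimeter = 7.0506
Total perimeter = 7.051


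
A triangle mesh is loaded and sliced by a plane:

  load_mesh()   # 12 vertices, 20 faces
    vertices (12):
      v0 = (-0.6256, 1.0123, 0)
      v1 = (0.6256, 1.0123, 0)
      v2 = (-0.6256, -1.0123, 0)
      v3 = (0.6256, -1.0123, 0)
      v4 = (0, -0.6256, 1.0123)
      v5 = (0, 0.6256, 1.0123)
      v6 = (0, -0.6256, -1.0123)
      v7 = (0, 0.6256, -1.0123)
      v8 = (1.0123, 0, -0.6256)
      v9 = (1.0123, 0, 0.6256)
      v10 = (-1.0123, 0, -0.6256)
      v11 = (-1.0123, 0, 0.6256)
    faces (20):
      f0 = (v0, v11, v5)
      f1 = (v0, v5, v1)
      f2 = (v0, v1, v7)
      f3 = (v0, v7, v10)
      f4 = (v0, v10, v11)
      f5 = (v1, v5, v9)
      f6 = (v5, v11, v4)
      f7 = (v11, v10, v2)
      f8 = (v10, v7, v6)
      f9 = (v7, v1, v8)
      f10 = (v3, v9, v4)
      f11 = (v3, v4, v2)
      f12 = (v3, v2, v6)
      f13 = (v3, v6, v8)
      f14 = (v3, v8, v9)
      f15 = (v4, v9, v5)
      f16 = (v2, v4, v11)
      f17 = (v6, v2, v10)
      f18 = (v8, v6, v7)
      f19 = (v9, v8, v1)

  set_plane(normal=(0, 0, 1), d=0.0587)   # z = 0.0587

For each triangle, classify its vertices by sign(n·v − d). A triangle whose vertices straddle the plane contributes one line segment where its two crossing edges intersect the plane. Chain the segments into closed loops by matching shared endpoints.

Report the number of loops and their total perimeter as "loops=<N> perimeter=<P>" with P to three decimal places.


Straddling triangles (10 of 20):
  (v0,v11,v5) [-++] → (-0.661884, 0.917316, 0.0587)–(-0.589323, 0.989877, 0.0587)  len=0.1026
  (v0,v5,v1) [-+-] → (-0.589323, 0.989877, 0.0587)–(0.589323, 0.989877, 0.0587)  len=1.1786
  (v0,v10,v11) [--+] → (-1.0123, 0, 0.0587)–(-0.661884, 0.917316, 0.0587)  len=0.9820
  (v1,v5,v9) [-++] → (0.589323, 0.989877, 0.0587)–(0.661884, 0.917316, 0.0587)  len=0.1026
  (v11,v10,v2) [+--] → (-1.0123, 0, 0.0587)–(-0.661884, -0.917316, 0.0587)  len=0.9820
  (v3,v9,v4) [-++] → (0.661884, -0.917316, 0.0587)–(0.589323, -0.989877, 0.0587)  len=0.1026
  (v3,v4,v2) [-+-] → (0.589323, -0.989877, 0.0587)–(-0.589323, -0.989877, 0.0587)  len=1.1786
  (v3,v8,v9) [--+] → (1.0123, 0, 0.0587)–(0.661884, -0.917316, 0.0587)  len=0.9820
  (v2,v4,v11) [-++] → (-0.589323, -0.989877, 0.0587)–(-0.661884, -0.917316, 0.0587)  len=0.1026
  (v9,v8,v1) [+--] → (1.0123, 0, 0.0587)–(0.661884, 0.917316, 0.0587)  len=0.9820

Chained into 1 loop(s):
  loop 1: 10 segments, perimeter = 6.6956
Total perimeter = 6.696

loops=1 perimeter=6.696


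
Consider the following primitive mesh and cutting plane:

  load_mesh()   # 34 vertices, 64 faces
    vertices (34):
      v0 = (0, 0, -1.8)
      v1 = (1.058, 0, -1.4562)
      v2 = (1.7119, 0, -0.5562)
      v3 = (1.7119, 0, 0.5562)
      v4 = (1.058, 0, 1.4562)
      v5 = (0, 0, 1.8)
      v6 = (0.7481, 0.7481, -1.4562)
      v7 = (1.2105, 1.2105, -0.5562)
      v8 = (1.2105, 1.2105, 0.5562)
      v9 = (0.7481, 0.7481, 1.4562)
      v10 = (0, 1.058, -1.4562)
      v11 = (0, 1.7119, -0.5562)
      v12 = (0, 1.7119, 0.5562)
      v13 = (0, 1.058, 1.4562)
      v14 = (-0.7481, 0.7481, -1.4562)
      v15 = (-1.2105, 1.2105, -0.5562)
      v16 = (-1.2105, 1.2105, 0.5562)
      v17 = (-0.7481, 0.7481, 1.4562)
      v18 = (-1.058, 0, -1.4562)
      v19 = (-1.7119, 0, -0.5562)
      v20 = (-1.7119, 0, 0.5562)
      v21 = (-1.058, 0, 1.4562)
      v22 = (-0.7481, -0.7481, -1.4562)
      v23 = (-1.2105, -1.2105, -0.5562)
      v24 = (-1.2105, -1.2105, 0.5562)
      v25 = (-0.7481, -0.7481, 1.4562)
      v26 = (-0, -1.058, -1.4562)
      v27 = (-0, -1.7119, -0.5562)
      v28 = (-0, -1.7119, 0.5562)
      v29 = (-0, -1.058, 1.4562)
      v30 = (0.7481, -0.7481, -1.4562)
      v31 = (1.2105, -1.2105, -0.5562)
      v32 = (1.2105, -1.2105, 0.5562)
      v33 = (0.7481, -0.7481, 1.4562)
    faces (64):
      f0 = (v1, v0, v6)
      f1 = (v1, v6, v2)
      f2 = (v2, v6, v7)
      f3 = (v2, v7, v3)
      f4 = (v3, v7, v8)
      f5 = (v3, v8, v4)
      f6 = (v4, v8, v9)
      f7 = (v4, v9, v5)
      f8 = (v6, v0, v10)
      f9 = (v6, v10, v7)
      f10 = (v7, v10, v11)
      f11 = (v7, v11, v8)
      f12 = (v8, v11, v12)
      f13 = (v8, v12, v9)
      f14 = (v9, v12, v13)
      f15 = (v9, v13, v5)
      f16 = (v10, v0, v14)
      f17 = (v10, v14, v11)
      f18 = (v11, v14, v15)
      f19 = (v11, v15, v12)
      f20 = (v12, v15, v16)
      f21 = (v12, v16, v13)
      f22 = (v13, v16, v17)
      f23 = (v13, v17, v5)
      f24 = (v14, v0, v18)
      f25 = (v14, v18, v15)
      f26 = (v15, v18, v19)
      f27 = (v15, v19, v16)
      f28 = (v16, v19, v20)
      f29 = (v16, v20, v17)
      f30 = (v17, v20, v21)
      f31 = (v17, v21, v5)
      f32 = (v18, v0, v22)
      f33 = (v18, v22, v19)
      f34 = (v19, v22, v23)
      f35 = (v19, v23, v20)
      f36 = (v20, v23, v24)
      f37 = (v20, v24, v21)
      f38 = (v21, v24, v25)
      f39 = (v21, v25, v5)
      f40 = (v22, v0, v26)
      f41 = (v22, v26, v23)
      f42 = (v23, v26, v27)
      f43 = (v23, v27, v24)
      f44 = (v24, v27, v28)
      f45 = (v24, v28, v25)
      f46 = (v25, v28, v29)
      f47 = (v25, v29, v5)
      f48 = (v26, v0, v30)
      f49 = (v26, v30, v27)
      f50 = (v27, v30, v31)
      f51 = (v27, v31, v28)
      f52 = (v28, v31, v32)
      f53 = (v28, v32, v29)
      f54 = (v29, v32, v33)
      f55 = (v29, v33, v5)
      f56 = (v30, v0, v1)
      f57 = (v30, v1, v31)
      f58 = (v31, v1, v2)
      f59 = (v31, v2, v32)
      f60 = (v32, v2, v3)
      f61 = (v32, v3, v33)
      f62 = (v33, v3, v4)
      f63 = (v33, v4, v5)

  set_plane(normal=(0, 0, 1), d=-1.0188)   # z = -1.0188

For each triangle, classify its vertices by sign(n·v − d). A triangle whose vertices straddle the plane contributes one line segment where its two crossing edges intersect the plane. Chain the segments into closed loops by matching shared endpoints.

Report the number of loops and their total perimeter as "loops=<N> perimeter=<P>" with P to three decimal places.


Straddling triangles (16 of 64):
  (v1,v6,v2) [--+] → (1.21651, 0.384523, -1.0188)–(1.3758, 0, -1.0188)  len=0.4162
  (v2,v6,v7) [+-+] → (1.21651, 0.384523, -1.0188)–(0.972826, 0.972826, -1.0188)  len=0.6368
  (v6,v10,v7) [--+] → (0.588303, 1.13211, -1.0188)–(0.972826, 0.972826, -1.0188)  len=0.4162
  (v7,v10,v11) [+-+] → (0.588303, 1.13211, -1.0188)–(0, 1.3758, -1.0188)  len=0.6368
  (v10,v14,v11) [--+] → (-0.384523, 1.21651, -1.0188)–(0, 1.3758, -1.0188)  len=0.4162
  (v11,v14,v15) [+-+] → (-0.384523, 1.21651, -1.0188)–(-0.972826, 0.972826, -1.0188)  len=0.6368
  (v14,v18,v15) [--+] → (-1.13211, 0.588303, -1.0188)–(-0.972826, 0.972826, -1.0188)  len=0.4162
  (v15,v18,v19) [+-+] → (-1.13211, 0.588303, -1.0188)–(-1.3758, 0, -1.0188)  len=0.6368
  (v18,v22,v19) [--+] → (-1.21651, -0.384523, -1.0188)–(-1.3758, 0, -1.0188)  len=0.4162
  (v19,v22,v23) [+-+] → (-1.21651, -0.384523, -1.0188)–(-0.972826, -0.972826, -1.0188)  len=0.6368
  (v22,v26,v23) [--+] → (-0.588303, -1.13211, -1.0188)–(-0.972826, -0.972826, -1.0188)  len=0.4162
  (v23,v26,v27) [+-+] → (-0.588303, -1.13211, -1.0188)–(0, -1.3758, -1.0188)  len=0.6368
  (v26,v30,v27) [--+] → (0.384523, -1.21651, -1.0188)–(0, -1.3758, -1.0188)  len=0.4162
  (v27,v30,v31) [+-+] → (0.384523, -1.21651, -1.0188)–(0.972826, -0.972826, -1.0188)  len=0.6368
  (v30,v1,v31) [--+] → (1.13211, -0.588303, -1.0188)–(0.972826, -0.972826, -1.0188)  len=0.4162
  (v31,v1,v2) [+-+] → (1.13211, -0.588303, -1.0188)–(1.3758, 0, -1.0188)  len=0.6368

Chained into 1 loop(s):
  loop 1: 16 segments, perimeter = 8.4239
Total perimeter = 8.424

loops=1 perimeter=8.424


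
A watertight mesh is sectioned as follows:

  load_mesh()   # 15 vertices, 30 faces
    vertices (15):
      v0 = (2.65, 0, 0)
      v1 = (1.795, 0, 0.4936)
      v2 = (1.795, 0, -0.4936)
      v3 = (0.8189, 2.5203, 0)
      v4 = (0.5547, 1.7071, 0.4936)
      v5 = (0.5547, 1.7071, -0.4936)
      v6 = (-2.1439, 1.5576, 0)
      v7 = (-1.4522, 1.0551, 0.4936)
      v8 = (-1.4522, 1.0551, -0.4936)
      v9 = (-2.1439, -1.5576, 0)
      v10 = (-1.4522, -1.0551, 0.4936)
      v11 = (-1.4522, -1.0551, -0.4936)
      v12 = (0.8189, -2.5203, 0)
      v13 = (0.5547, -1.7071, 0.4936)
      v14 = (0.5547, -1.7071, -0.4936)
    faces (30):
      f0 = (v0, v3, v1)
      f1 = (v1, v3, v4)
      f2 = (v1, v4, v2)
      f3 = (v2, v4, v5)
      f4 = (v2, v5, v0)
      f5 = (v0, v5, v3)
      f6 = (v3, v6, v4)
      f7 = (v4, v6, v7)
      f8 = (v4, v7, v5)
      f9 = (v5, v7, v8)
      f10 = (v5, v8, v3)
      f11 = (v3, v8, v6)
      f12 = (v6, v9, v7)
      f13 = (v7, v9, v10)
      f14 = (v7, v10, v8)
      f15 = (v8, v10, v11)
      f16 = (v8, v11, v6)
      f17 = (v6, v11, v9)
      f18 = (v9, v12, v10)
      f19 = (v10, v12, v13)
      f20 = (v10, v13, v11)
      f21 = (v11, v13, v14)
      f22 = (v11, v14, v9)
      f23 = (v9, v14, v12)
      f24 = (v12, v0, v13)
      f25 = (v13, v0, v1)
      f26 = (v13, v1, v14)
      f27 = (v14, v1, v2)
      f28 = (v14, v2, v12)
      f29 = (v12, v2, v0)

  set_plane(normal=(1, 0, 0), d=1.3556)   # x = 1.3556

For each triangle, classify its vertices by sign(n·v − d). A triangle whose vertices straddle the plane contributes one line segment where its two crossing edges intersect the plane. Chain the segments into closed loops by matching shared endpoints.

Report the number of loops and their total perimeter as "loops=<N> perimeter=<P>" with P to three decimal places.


Straddling triangles (12 of 30):
  (v0,v3,v1) [+-+] → (1.3556, 1.78159, 0)–(1.3556, 1.13454, 0.271402)  len=0.7017
  (v1,v3,v4) [+--] → (1.3556, 1.13454, 0.271402)–(1.3556, 0.604773, 0.4936)  len=0.5745
  (v1,v4,v2) [+-+] → (1.3556, 0.604773, 0.4936)–(1.3556, 0.604773, -0.143866)  len=0.6375
  (v2,v4,v5) [+--] → (1.3556, 0.604773, -0.143866)–(1.3556, 0.604773, -0.4936)  len=0.3497
  (v2,v5,v0) [+-+] → (1.3556, 0.604773, -0.4936)–(1.3556, 1.05458, -0.304928)  len=0.4878
  (v0,v5,v3) [+--] → (1.3556, 1.05458, -0.304928)–(1.3556, 1.78159, 0)  len=0.7884
  (v12,v0,v13) [-+-] → (1.3556, -1.78159, 0)–(1.3556, -1.05458, 0.304928)  len=0.7884
  (v13,v0,v1) [-++] → (1.3556, -1.05458, 0.304928)–(1.3556, -0.604773, 0.4936)  len=0.4878
  (v13,v1,v14) [-+-] → (1.3556, -0.604773, 0.4936)–(1.3556, -0.604773, 0.143866)  len=0.3497
  (v14,v1,v2) [-++] → (1.3556, -0.604773, 0.143866)–(1.3556, -0.604773, -0.4936)  len=0.6375
  (v14,v2,v12) [-+-] → (1.3556, -0.604773, -0.4936)–(1.3556, -1.13454, -0.271402)  len=0.5745
  (v12,v2,v0) [-++] → (1.3556, -1.13454, -0.271402)–(1.3556, -1.78159, 0)  len=0.7017

Chained into 2 loop(s):
  loop 1: 6 segments, perimeter = 3.5395
  loop 2: 6 segments, perimeter = 3.5395
Total perimeter = 7.079

loops=2 perimeter=7.079


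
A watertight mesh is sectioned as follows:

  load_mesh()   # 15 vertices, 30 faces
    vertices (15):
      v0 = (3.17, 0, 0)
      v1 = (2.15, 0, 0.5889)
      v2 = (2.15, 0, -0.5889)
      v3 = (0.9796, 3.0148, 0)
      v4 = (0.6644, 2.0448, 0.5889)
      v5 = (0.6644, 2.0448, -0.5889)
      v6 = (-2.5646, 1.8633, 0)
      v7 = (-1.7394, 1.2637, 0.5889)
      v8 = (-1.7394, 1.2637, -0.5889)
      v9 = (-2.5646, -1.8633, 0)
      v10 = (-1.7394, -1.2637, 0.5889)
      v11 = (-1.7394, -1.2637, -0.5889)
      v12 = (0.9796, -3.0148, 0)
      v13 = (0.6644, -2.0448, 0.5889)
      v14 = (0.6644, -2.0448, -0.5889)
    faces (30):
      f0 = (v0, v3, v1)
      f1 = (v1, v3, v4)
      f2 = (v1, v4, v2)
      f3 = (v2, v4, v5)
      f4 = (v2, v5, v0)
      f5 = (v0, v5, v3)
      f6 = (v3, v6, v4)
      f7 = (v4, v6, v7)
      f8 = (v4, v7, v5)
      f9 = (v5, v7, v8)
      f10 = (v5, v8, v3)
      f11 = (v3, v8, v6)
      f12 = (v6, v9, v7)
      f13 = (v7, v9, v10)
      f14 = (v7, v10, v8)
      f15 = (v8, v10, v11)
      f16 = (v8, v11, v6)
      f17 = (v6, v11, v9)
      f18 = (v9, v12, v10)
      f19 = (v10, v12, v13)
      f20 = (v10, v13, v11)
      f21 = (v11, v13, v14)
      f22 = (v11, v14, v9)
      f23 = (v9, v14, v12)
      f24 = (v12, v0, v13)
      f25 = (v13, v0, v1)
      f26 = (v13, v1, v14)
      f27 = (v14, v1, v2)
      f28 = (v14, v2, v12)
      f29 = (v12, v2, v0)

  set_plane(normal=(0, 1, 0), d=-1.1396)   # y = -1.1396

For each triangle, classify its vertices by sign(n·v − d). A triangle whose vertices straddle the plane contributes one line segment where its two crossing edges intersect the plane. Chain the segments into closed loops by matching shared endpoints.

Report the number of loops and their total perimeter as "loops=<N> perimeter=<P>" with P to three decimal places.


loops=2 perimeter=6.739

Straddling triangles (12 of 30):
  (v6,v9,v7) [+-+] → (-2.5646, -1.1396, 0)–(-2.37362, -1.1396, 0.136293)  len=0.2346
  (v7,v9,v10) [+--] → (-2.37362, -1.1396, 0.136293)–(-1.7394, -1.1396, 0.5889)  len=0.7792
  (v7,v10,v8) [+-+] → (-1.7394, -1.1396, 0.5889)–(-1.7394, -1.1396, 0.531068)  len=0.0578
  (v8,v10,v11) [+--] → (-1.7394, -1.1396, 0.531068)–(-1.7394, -1.1396, -0.5889)  len=1.1200
  (v8,v11,v6) [+-+] → (-1.7394, -1.1396, -0.5889)–(-1.77215, -1.1396, -0.565529)  len=0.0402
  (v6,v11,v9) [+--] → (-1.77215, -1.1396, -0.565529)–(-2.5646, -1.1396, 0)  len=0.9736
  (v12,v0,v13) [-+-] → (2.34202, -1.1396, 0)–(1.77359, -1.1396, 0.328203)  len=0.6564
  (v13,v0,v1) [-++] → (1.77359, -1.1396, 0.328203)–(1.32205, -1.1396, 0.5889)  len=0.5214
  (v13,v1,v14) [-+-] → (1.32205, -1.1396, 0.5889)–(1.32205, -1.1396, -0.0675069)  len=0.6564
  (v14,v1,v2) [-++] → (1.32205, -1.1396, -0.0675069)–(1.32205, -1.1396, -0.5889)  len=0.5214
  (v14,v2,v12) [-+-] → (1.32205, -1.1396, -0.5889)–(1.70759, -1.1396, -0.366295)  len=0.4452
  (v12,v2,v0) [-++] → (1.70759, -1.1396, -0.366295)–(2.34202, -1.1396, 0)  len=0.7326

Chained into 2 loop(s):
  loop 1: 6 segments, perimeter = 3.2054
  loop 2: 6 segments, perimeter = 3.5333
Total perimeter = 6.739


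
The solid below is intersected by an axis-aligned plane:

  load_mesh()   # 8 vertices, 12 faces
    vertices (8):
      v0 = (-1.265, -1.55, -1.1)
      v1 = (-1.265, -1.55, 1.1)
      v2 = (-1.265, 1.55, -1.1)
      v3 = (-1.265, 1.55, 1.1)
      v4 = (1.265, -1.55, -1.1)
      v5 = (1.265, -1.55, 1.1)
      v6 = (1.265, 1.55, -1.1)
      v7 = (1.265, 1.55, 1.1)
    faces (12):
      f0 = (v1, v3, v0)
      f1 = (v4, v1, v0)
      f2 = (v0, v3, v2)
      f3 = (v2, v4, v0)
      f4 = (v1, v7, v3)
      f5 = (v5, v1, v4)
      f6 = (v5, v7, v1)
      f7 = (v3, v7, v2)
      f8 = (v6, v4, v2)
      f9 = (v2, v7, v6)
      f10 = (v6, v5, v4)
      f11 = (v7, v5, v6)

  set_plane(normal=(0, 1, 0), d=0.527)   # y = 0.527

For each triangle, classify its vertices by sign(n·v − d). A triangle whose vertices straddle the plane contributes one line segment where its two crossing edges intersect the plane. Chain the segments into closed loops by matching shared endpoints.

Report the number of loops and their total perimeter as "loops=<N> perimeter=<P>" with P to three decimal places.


loops=1 perimeter=9.460

Straddling triangles (8 of 12):
  (v1,v3,v0) [-+-] → (-1.265, 0.527, 1.1)–(-1.265, 0.527, 0.374)  len=0.7260
  (v0,v3,v2) [-++] → (-1.265, 0.527, 0.374)–(-1.265, 0.527, -1.1)  len=1.4740
  (v2,v4,v0) [+--] → (-0.4301, 0.527, -1.1)–(-1.265, 0.527, -1.1)  len=0.8349
  (v1,v7,v3) [-++] → (0.4301, 0.527, 1.1)–(-1.265, 0.527, 1.1)  len=1.6951
  (v5,v7,v1) [-+-] → (1.265, 0.527, 1.1)–(0.4301, 0.527, 1.1)  len=0.8349
  (v6,v4,v2) [+-+] → (1.265, 0.527, -1.1)–(-0.4301, 0.527, -1.1)  len=1.6951
  (v6,v5,v4) [+--] → (1.265, 0.527, -0.374)–(1.265, 0.527, -1.1)  len=0.7260
  (v7,v5,v6) [+-+] → (1.265, 0.527, 1.1)–(1.265, 0.527, -0.374)  len=1.4740

Chained into 1 loop(s):
  loop 1: 8 segments, perimeter = 9.4600
Total perimeter = 9.460


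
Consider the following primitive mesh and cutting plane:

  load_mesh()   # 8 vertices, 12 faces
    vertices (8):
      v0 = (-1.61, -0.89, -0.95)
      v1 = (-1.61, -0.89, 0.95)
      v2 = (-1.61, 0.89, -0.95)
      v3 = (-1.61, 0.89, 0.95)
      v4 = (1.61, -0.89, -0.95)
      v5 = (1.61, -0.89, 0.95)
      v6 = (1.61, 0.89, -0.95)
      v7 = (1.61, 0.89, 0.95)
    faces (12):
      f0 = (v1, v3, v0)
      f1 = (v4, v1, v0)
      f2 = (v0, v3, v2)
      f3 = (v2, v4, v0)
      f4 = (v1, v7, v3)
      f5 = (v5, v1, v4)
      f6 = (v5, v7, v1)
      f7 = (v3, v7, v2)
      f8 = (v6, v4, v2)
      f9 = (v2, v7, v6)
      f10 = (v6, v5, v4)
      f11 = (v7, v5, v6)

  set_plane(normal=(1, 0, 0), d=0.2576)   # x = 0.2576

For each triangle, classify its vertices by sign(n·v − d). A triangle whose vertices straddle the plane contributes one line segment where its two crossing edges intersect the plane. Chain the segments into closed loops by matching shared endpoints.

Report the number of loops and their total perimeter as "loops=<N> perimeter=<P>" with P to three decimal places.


Straddling triangles (8 of 12):
  (v4,v1,v0) [+--] → (0.2576, -0.89, -0.152)–(0.2576, -0.89, -0.95)  len=0.7980
  (v2,v4,v0) [-+-] → (0.2576, -0.1424, -0.95)–(0.2576, -0.89, -0.95)  len=0.7476
  (v1,v7,v3) [-+-] → (0.2576, 0.1424, 0.95)–(0.2576, 0.89, 0.95)  len=0.7476
  (v5,v1,v4) [+-+] → (0.2576, -0.89, 0.95)–(0.2576, -0.89, -0.152)  len=1.1020
  (v5,v7,v1) [++-] → (0.2576, 0.1424, 0.95)–(0.2576, -0.89, 0.95)  len=1.0324
  (v3,v7,v2) [-+-] → (0.2576, 0.89, 0.95)–(0.2576, 0.89, 0.152)  len=0.7980
  (v6,v4,v2) [++-] → (0.2576, -0.1424, -0.95)–(0.2576, 0.89, -0.95)  len=1.0324
  (v2,v7,v6) [-++] → (0.2576, 0.89, 0.152)–(0.2576, 0.89, -0.95)  len=1.1020

Chained into 1 loop(s):
  loop 1: 8 segments, perimeter = 7.3600
Total perimeter = 7.360

loops=1 perimeter=7.360


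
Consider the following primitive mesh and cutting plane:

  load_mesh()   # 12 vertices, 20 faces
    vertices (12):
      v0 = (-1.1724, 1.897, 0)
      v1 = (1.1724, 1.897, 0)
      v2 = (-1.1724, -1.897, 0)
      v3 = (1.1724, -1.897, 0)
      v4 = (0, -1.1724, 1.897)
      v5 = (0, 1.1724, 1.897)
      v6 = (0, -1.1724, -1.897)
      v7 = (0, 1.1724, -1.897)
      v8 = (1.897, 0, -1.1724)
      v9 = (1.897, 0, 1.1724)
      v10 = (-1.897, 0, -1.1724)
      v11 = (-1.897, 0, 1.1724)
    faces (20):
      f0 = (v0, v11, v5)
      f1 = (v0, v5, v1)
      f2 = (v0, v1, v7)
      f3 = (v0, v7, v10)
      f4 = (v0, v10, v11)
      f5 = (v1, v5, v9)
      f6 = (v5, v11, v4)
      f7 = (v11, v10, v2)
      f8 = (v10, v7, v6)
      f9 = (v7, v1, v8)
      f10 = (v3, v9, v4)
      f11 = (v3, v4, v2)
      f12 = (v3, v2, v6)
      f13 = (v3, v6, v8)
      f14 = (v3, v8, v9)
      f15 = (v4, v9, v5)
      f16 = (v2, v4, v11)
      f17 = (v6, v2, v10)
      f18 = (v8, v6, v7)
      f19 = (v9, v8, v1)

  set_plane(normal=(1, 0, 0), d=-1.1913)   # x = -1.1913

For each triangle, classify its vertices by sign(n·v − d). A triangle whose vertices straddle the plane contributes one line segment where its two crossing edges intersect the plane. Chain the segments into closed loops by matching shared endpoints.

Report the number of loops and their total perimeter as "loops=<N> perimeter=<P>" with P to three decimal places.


loops=1 perimeter=9.851

Straddling triangles (8 of 20):
  (v0,v11,v5) [+-+] → (-1.1913, 1.84752, 0.0305801)–(-1.1913, 0.436143, 1.44196)  len=1.9960
  (v0,v7,v10) [++-] → (-1.1913, 0.436143, -1.44196)–(-1.1913, 1.84752, -0.0305801)  len=1.9960
  (v0,v10,v11) [+--] → (-1.1913, 1.84752, -0.0305801)–(-1.1913, 1.84752, 0.0305801)  len=0.0612
  (v5,v11,v4) [+-+] → (-1.1913, 0.436143, 1.44196)–(-1.1913, -0.436143, 1.44196)  len=0.8723
  (v11,v10,v2) [--+] → (-1.1913, -1.84752, -0.0305801)–(-1.1913, -1.84752, 0.0305801)  len=0.0612
  (v10,v7,v6) [-++] → (-1.1913, 0.436143, -1.44196)–(-1.1913, -0.436143, -1.44196)  len=0.8723
  (v2,v4,v11) [++-] → (-1.1913, -0.436143, 1.44196)–(-1.1913, -1.84752, 0.0305801)  len=1.9960
  (v6,v2,v10) [++-] → (-1.1913, -1.84752, -0.0305801)–(-1.1913, -0.436143, -1.44196)  len=1.9960

Chained into 1 loop(s):
  loop 1: 8 segments, perimeter = 9.8508
Total perimeter = 9.851
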